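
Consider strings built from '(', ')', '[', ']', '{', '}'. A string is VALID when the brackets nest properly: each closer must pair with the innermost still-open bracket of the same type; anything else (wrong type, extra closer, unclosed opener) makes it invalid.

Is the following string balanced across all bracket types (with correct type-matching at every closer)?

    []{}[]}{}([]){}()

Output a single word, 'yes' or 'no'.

Answer: no

Derivation:
pos 0: push '['; stack = [
pos 1: ']' matches '['; pop; stack = (empty)
pos 2: push '{'; stack = {
pos 3: '}' matches '{'; pop; stack = (empty)
pos 4: push '['; stack = [
pos 5: ']' matches '['; pop; stack = (empty)
pos 6: saw closer '}' but stack is empty → INVALID
Verdict: unmatched closer '}' at position 6 → no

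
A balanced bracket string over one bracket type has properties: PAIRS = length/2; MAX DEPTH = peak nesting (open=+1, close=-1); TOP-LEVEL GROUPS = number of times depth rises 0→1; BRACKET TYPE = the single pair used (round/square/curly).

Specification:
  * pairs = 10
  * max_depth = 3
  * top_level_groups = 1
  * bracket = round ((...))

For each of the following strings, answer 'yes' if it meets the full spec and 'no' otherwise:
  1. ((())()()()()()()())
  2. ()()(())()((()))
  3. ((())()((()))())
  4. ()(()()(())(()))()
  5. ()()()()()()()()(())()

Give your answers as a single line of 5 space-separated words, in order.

String 1 '((())()()()()()()())': depth seq [1 2 3 2 1 2 1 2 1 2 1 2 1 2 1 2 1 2 1 0]
  -> pairs=10 depth=3 groups=1 -> yes
String 2 '()()(())()((()))': depth seq [1 0 1 0 1 2 1 0 1 0 1 2 3 2 1 0]
  -> pairs=8 depth=3 groups=5 -> no
String 3 '((())()((()))())': depth seq [1 2 3 2 1 2 1 2 3 4 3 2 1 2 1 0]
  -> pairs=8 depth=4 groups=1 -> no
String 4 '()(()()(())(()))()': depth seq [1 0 1 2 1 2 1 2 3 2 1 2 3 2 1 0 1 0]
  -> pairs=9 depth=3 groups=3 -> no
String 5 '()()()()()()()()(())()': depth seq [1 0 1 0 1 0 1 0 1 0 1 0 1 0 1 0 1 2 1 0 1 0]
  -> pairs=11 depth=2 groups=10 -> no

Answer: yes no no no no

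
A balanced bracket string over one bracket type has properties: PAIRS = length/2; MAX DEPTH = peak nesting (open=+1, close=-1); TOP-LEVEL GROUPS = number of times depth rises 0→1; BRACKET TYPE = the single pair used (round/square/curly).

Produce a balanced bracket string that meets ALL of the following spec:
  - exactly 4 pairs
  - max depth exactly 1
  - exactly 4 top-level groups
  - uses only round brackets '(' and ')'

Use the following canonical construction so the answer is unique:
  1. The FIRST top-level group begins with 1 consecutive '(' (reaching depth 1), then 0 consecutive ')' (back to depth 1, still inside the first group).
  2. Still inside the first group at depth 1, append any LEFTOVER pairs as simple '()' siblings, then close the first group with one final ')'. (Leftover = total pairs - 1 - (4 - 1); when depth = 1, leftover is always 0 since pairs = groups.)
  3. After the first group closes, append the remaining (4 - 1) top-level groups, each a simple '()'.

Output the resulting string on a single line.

Answer: ()()()()

Derivation:
Spec: pairs=4 depth=1 groups=4
Leftover pairs = 4 - 1 - (4-1) = 0
First group: deep chain of depth 1 + 0 sibling pairs
Remaining 3 groups: simple '()' each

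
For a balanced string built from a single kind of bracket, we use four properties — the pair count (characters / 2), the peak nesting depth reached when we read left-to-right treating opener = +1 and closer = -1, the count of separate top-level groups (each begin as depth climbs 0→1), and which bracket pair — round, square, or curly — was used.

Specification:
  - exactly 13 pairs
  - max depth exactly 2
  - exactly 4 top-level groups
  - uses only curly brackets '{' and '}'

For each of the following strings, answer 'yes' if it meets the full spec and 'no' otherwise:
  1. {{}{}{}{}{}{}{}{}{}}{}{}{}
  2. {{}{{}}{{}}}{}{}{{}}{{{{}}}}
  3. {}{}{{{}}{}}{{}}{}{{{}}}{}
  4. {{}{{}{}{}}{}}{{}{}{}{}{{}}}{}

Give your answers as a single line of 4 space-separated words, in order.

Answer: yes no no no

Derivation:
String 1 '{{}{}{}{}{}{}{}{}{}}{}{}{}': depth seq [1 2 1 2 1 2 1 2 1 2 1 2 1 2 1 2 1 2 1 0 1 0 1 0 1 0]
  -> pairs=13 depth=2 groups=4 -> yes
String 2 '{{}{{}}{{}}}{}{}{{}}{{{{}}}}': depth seq [1 2 1 2 3 2 1 2 3 2 1 0 1 0 1 0 1 2 1 0 1 2 3 4 3 2 1 0]
  -> pairs=14 depth=4 groups=5 -> no
String 3 '{}{}{{{}}{}}{{}}{}{{{}}}{}': depth seq [1 0 1 0 1 2 3 2 1 2 1 0 1 2 1 0 1 0 1 2 3 2 1 0 1 0]
  -> pairs=13 depth=3 groups=7 -> no
String 4 '{{}{{}{}{}}{}}{{}{}{}{}{{}}}{}': depth seq [1 2 1 2 3 2 3 2 3 2 1 2 1 0 1 2 1 2 1 2 1 2 1 2 3 2 1 0 1 0]
  -> pairs=15 depth=3 groups=3 -> no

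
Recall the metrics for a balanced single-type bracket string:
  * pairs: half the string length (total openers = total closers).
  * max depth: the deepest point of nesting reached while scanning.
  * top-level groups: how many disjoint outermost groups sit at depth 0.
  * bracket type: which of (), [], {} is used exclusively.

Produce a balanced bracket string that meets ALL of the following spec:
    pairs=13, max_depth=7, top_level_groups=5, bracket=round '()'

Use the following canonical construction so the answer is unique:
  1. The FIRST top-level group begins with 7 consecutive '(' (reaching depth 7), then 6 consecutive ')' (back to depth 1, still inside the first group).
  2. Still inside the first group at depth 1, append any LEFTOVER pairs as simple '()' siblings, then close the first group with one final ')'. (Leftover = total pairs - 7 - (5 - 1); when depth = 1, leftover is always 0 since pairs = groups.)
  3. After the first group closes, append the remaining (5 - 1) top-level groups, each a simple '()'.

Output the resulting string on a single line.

Spec: pairs=13 depth=7 groups=5
Leftover pairs = 13 - 7 - (5-1) = 2
First group: deep chain of depth 7 + 2 sibling pairs
Remaining 4 groups: simple '()' each

Answer: ((((((())))))()())()()()()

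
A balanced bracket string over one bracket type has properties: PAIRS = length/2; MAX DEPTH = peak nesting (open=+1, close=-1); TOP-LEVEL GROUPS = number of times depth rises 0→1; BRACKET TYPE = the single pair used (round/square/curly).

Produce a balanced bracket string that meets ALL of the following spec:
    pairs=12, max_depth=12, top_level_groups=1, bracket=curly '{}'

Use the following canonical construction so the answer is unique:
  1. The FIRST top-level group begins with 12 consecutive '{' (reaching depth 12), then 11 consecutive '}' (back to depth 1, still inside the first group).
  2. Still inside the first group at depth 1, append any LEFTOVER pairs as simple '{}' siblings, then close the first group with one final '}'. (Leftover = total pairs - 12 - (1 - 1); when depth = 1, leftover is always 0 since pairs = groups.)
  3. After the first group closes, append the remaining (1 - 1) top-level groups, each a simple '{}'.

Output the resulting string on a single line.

Spec: pairs=12 depth=12 groups=1
Leftover pairs = 12 - 12 - (1-1) = 0
First group: deep chain of depth 12 + 0 sibling pairs
Remaining 0 groups: simple '{}' each

Answer: {{{{{{{{{{{{}}}}}}}}}}}}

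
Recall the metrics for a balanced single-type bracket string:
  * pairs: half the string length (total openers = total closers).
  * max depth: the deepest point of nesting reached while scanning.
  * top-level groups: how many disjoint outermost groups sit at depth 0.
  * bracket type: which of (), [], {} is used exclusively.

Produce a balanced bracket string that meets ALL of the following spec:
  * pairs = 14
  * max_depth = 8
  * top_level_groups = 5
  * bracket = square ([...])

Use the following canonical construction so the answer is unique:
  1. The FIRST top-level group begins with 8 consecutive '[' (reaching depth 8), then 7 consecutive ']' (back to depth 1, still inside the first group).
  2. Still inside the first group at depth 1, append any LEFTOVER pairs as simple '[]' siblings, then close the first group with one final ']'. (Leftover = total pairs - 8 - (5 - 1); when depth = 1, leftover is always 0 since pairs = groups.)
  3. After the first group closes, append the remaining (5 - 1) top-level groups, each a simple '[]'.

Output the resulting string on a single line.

Answer: [[[[[[[[]]]]]]][][]][][][][]

Derivation:
Spec: pairs=14 depth=8 groups=5
Leftover pairs = 14 - 8 - (5-1) = 2
First group: deep chain of depth 8 + 2 sibling pairs
Remaining 4 groups: simple '[]' each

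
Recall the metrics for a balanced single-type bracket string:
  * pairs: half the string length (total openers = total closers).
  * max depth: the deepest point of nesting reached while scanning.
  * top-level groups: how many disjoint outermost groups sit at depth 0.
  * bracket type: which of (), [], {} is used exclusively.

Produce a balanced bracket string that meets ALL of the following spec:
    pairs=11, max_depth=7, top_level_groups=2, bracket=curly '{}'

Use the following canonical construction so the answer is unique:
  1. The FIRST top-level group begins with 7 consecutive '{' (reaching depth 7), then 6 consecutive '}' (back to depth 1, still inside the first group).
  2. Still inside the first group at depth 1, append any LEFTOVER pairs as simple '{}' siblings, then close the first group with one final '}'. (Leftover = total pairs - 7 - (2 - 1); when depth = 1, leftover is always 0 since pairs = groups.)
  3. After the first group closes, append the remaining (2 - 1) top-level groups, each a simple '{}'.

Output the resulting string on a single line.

Spec: pairs=11 depth=7 groups=2
Leftover pairs = 11 - 7 - (2-1) = 3
First group: deep chain of depth 7 + 3 sibling pairs
Remaining 1 groups: simple '{}' each

Answer: {{{{{{{}}}}}}{}{}{}}{}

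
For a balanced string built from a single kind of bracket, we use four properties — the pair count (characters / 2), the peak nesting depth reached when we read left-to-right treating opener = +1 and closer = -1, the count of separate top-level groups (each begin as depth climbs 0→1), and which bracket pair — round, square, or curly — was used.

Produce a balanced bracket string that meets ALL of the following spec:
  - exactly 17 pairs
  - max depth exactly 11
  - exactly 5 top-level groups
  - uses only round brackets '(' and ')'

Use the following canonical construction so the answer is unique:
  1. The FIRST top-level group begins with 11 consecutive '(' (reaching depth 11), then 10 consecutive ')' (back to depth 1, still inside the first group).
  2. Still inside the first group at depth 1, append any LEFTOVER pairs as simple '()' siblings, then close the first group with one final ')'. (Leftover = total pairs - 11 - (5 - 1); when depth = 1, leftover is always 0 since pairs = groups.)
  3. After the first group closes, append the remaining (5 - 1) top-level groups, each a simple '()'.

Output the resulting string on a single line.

Answer: ((((((((((())))))))))()())()()()()

Derivation:
Spec: pairs=17 depth=11 groups=5
Leftover pairs = 17 - 11 - (5-1) = 2
First group: deep chain of depth 11 + 2 sibling pairs
Remaining 4 groups: simple '()' each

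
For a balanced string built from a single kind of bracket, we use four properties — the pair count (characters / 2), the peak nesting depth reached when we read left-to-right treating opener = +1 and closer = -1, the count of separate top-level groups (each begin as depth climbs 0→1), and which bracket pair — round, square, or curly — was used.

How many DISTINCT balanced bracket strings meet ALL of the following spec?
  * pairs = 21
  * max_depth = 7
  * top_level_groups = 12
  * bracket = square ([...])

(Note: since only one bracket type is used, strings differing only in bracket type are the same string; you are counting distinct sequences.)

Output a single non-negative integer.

Answer: 30264

Derivation:
Spec: pairs=21 depth=7 groups=12
Count(depth <= 7) = 5718672
Count(depth <= 6) = 5688408
Count(depth == 7) = 5718672 - 5688408 = 30264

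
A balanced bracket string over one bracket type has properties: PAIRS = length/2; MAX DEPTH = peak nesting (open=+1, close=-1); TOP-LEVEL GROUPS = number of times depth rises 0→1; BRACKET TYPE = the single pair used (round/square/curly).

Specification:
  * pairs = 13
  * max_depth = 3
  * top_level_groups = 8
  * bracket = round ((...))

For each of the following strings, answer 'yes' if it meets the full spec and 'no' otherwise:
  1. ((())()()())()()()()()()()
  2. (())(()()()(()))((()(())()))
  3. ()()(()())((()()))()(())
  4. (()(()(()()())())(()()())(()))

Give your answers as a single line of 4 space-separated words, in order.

String 1 '((())()()())()()()()()()()': depth seq [1 2 3 2 1 2 1 2 1 2 1 0 1 0 1 0 1 0 1 0 1 0 1 0 1 0]
  -> pairs=13 depth=3 groups=8 -> yes
String 2 '(())(()()()(()))((()(())()))': depth seq [1 2 1 0 1 2 1 2 1 2 1 2 3 2 1 0 1 2 3 2 3 4 3 2 3 2 1 0]
  -> pairs=14 depth=4 groups=3 -> no
String 3 '()()(()())((()()))()(())': depth seq [1 0 1 0 1 2 1 2 1 0 1 2 3 2 3 2 1 0 1 0 1 2 1 0]
  -> pairs=12 depth=3 groups=6 -> no
String 4 '(()(()(()()())())(()()())(()))': depth seq [1 2 1 2 3 2 3 4 3 4 3 4 3 2 3 2 1 2 3 2 3 2 3 2 1 2 3 2 1 0]
  -> pairs=15 depth=4 groups=1 -> no

Answer: yes no no no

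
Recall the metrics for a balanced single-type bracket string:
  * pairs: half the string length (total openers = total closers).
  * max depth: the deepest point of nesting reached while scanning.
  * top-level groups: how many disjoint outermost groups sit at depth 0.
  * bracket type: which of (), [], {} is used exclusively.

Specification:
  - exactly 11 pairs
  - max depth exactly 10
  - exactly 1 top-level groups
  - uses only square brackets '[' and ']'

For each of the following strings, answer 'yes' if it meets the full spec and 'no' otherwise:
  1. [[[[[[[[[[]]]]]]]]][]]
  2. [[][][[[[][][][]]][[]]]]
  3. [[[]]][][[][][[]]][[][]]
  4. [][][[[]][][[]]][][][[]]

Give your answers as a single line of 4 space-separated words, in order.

Answer: yes no no no

Derivation:
String 1 '[[[[[[[[[[]]]]]]]]][]]': depth seq [1 2 3 4 5 6 7 8 9 10 9 8 7 6 5 4 3 2 1 2 1 0]
  -> pairs=11 depth=10 groups=1 -> yes
String 2 '[[][][[[[][][][]]][[]]]]': depth seq [1 2 1 2 1 2 3 4 5 4 5 4 5 4 5 4 3 2 3 4 3 2 1 0]
  -> pairs=12 depth=5 groups=1 -> no
String 3 '[[[]]][][[][][[]]][[][]]': depth seq [1 2 3 2 1 0 1 0 1 2 1 2 1 2 3 2 1 0 1 2 1 2 1 0]
  -> pairs=12 depth=3 groups=4 -> no
String 4 '[][][[[]][][[]]][][][[]]': depth seq [1 0 1 0 1 2 3 2 1 2 1 2 3 2 1 0 1 0 1 0 1 2 1 0]
  -> pairs=12 depth=3 groups=6 -> no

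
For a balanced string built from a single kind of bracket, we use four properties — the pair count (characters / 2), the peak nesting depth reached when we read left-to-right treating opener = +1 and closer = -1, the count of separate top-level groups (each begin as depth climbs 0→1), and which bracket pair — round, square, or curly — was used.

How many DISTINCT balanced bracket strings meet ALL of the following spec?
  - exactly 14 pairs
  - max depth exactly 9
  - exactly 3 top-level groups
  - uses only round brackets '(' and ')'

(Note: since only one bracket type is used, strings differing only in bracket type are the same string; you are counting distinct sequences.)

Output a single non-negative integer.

Spec: pairs=14 depth=9 groups=3
Count(depth <= 9) = 534201
Count(depth <= 8) = 530400
Count(depth == 9) = 534201 - 530400 = 3801

Answer: 3801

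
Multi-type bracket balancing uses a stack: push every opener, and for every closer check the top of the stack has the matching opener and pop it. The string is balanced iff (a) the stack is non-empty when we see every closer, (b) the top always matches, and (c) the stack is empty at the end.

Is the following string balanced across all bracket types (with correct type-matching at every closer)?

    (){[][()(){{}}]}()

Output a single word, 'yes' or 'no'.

Answer: yes

Derivation:
pos 0: push '('; stack = (
pos 1: ')' matches '('; pop; stack = (empty)
pos 2: push '{'; stack = {
pos 3: push '['; stack = {[
pos 4: ']' matches '['; pop; stack = {
pos 5: push '['; stack = {[
pos 6: push '('; stack = {[(
pos 7: ')' matches '('; pop; stack = {[
pos 8: push '('; stack = {[(
pos 9: ')' matches '('; pop; stack = {[
pos 10: push '{'; stack = {[{
pos 11: push '{'; stack = {[{{
pos 12: '}' matches '{'; pop; stack = {[{
pos 13: '}' matches '{'; pop; stack = {[
pos 14: ']' matches '['; pop; stack = {
pos 15: '}' matches '{'; pop; stack = (empty)
pos 16: push '('; stack = (
pos 17: ')' matches '('; pop; stack = (empty)
end: stack empty → VALID
Verdict: properly nested → yes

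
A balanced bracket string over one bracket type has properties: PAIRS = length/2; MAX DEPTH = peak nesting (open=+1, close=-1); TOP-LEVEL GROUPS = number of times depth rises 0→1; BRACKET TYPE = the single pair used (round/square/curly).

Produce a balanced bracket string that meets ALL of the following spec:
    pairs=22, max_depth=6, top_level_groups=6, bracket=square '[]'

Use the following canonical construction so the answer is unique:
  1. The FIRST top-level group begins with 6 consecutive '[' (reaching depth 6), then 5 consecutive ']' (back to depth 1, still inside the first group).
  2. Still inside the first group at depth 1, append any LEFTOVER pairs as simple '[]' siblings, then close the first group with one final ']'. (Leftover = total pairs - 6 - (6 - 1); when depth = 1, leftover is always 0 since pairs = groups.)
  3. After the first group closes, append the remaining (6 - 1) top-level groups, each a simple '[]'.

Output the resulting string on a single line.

Spec: pairs=22 depth=6 groups=6
Leftover pairs = 22 - 6 - (6-1) = 11
First group: deep chain of depth 6 + 11 sibling pairs
Remaining 5 groups: simple '[]' each

Answer: [[[[[[]]]]][][][][][][][][][][][]][][][][][]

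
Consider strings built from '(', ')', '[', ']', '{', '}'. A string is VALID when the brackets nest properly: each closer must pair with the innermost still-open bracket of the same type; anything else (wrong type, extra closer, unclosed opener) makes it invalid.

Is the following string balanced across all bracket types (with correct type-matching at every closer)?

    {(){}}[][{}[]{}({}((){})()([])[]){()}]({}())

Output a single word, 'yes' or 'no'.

pos 0: push '{'; stack = {
pos 1: push '('; stack = {(
pos 2: ')' matches '('; pop; stack = {
pos 3: push '{'; stack = {{
pos 4: '}' matches '{'; pop; stack = {
pos 5: '}' matches '{'; pop; stack = (empty)
pos 6: push '['; stack = [
pos 7: ']' matches '['; pop; stack = (empty)
pos 8: push '['; stack = [
pos 9: push '{'; stack = [{
pos 10: '}' matches '{'; pop; stack = [
pos 11: push '['; stack = [[
pos 12: ']' matches '['; pop; stack = [
pos 13: push '{'; stack = [{
pos 14: '}' matches '{'; pop; stack = [
pos 15: push '('; stack = [(
pos 16: push '{'; stack = [({
pos 17: '}' matches '{'; pop; stack = [(
pos 18: push '('; stack = [((
pos 19: push '('; stack = [(((
pos 20: ')' matches '('; pop; stack = [((
pos 21: push '{'; stack = [(({
pos 22: '}' matches '{'; pop; stack = [((
pos 23: ')' matches '('; pop; stack = [(
pos 24: push '('; stack = [((
pos 25: ')' matches '('; pop; stack = [(
pos 26: push '('; stack = [((
pos 27: push '['; stack = [(([
pos 28: ']' matches '['; pop; stack = [((
pos 29: ')' matches '('; pop; stack = [(
pos 30: push '['; stack = [([
pos 31: ']' matches '['; pop; stack = [(
pos 32: ')' matches '('; pop; stack = [
pos 33: push '{'; stack = [{
pos 34: push '('; stack = [{(
pos 35: ')' matches '('; pop; stack = [{
pos 36: '}' matches '{'; pop; stack = [
pos 37: ']' matches '['; pop; stack = (empty)
pos 38: push '('; stack = (
pos 39: push '{'; stack = ({
pos 40: '}' matches '{'; pop; stack = (
pos 41: push '('; stack = ((
pos 42: ')' matches '('; pop; stack = (
pos 43: ')' matches '('; pop; stack = (empty)
end: stack empty → VALID
Verdict: properly nested → yes

Answer: yes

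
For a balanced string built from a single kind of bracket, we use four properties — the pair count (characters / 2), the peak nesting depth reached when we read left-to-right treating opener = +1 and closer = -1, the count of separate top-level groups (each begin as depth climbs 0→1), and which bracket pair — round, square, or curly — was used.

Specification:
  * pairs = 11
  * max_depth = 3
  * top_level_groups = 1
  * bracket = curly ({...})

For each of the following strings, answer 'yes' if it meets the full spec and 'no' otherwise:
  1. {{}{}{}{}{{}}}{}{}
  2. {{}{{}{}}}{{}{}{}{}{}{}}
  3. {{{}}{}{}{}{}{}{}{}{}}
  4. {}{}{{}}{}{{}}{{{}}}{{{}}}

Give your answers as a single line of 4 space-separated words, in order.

Answer: no no yes no

Derivation:
String 1 '{{}{}{}{}{{}}}{}{}': depth seq [1 2 1 2 1 2 1 2 1 2 3 2 1 0 1 0 1 0]
  -> pairs=9 depth=3 groups=3 -> no
String 2 '{{}{{}{}}}{{}{}{}{}{}{}}': depth seq [1 2 1 2 3 2 3 2 1 0 1 2 1 2 1 2 1 2 1 2 1 2 1 0]
  -> pairs=12 depth=3 groups=2 -> no
String 3 '{{{}}{}{}{}{}{}{}{}{}}': depth seq [1 2 3 2 1 2 1 2 1 2 1 2 1 2 1 2 1 2 1 2 1 0]
  -> pairs=11 depth=3 groups=1 -> yes
String 4 '{}{}{{}}{}{{}}{{{}}}{{{}}}': depth seq [1 0 1 0 1 2 1 0 1 0 1 2 1 0 1 2 3 2 1 0 1 2 3 2 1 0]
  -> pairs=13 depth=3 groups=7 -> no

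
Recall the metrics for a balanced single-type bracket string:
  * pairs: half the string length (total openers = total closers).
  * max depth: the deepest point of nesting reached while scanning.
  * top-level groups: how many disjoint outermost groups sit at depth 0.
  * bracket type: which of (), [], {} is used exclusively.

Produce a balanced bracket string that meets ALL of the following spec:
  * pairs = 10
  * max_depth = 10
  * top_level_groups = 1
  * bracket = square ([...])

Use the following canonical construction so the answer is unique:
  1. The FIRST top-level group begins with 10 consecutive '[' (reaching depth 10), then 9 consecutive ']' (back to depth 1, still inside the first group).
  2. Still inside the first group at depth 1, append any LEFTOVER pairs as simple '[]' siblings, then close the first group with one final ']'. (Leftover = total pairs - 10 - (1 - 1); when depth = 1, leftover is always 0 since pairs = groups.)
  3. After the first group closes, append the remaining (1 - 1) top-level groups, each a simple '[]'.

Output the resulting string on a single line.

Answer: [[[[[[[[[[]]]]]]]]]]

Derivation:
Spec: pairs=10 depth=10 groups=1
Leftover pairs = 10 - 10 - (1-1) = 0
First group: deep chain of depth 10 + 0 sibling pairs
Remaining 0 groups: simple '[]' each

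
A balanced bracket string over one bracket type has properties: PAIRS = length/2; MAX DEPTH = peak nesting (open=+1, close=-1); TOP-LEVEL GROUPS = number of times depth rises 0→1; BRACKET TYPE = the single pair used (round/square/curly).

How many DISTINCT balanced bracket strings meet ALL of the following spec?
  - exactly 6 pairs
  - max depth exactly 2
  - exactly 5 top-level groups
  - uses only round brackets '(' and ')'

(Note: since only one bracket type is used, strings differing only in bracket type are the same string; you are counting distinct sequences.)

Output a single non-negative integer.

Answer: 5

Derivation:
Spec: pairs=6 depth=2 groups=5
Count(depth <= 2) = 5
Count(depth <= 1) = 0
Count(depth == 2) = 5 - 0 = 5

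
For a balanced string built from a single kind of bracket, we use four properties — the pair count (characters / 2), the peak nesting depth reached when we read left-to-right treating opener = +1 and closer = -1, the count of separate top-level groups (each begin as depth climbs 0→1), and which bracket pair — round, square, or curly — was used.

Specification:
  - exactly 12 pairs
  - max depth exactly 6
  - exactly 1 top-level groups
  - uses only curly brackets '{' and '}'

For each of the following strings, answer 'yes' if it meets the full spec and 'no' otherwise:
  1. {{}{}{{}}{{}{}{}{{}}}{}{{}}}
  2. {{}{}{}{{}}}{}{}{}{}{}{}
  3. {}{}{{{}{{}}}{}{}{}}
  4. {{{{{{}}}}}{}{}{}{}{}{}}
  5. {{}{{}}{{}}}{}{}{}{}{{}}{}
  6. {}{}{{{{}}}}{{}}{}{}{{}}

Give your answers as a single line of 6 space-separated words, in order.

String 1 '{{}{}{{}}{{}{}{}{{}}}{}{{}}}': depth seq [1 2 1 2 1 2 3 2 1 2 3 2 3 2 3 2 3 4 3 2 1 2 1 2 3 2 1 0]
  -> pairs=14 depth=4 groups=1 -> no
String 2 '{{}{}{}{{}}}{}{}{}{}{}{}': depth seq [1 2 1 2 1 2 1 2 3 2 1 0 1 0 1 0 1 0 1 0 1 0 1 0]
  -> pairs=12 depth=3 groups=7 -> no
String 3 '{}{}{{{}{{}}}{}{}{}}': depth seq [1 0 1 0 1 2 3 2 3 4 3 2 1 2 1 2 1 2 1 0]
  -> pairs=10 depth=4 groups=3 -> no
String 4 '{{{{{{}}}}}{}{}{}{}{}{}}': depth seq [1 2 3 4 5 6 5 4 3 2 1 2 1 2 1 2 1 2 1 2 1 2 1 0]
  -> pairs=12 depth=6 groups=1 -> yes
String 5 '{{}{{}}{{}}}{}{}{}{}{{}}{}': depth seq [1 2 1 2 3 2 1 2 3 2 1 0 1 0 1 0 1 0 1 0 1 2 1 0 1 0]
  -> pairs=13 depth=3 groups=7 -> no
String 6 '{}{}{{{{}}}}{{}}{}{}{{}}': depth seq [1 0 1 0 1 2 3 4 3 2 1 0 1 2 1 0 1 0 1 0 1 2 1 0]
  -> pairs=12 depth=4 groups=7 -> no

Answer: no no no yes no no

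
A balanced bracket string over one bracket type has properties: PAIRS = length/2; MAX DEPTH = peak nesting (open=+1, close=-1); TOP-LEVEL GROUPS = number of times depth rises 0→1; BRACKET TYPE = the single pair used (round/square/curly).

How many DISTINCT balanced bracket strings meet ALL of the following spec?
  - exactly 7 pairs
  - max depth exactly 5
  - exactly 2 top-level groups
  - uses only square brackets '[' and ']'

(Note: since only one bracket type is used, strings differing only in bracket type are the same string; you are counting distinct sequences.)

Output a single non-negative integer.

Spec: pairs=7 depth=5 groups=2
Count(depth <= 5) = 130
Count(depth <= 4) = 114
Count(depth == 5) = 130 - 114 = 16

Answer: 16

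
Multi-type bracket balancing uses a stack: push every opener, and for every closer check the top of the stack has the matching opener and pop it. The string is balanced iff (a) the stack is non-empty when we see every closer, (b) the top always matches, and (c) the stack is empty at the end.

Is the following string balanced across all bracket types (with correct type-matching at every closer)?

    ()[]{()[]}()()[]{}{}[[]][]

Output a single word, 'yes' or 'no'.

pos 0: push '('; stack = (
pos 1: ')' matches '('; pop; stack = (empty)
pos 2: push '['; stack = [
pos 3: ']' matches '['; pop; stack = (empty)
pos 4: push '{'; stack = {
pos 5: push '('; stack = {(
pos 6: ')' matches '('; pop; stack = {
pos 7: push '['; stack = {[
pos 8: ']' matches '['; pop; stack = {
pos 9: '}' matches '{'; pop; stack = (empty)
pos 10: push '('; stack = (
pos 11: ')' matches '('; pop; stack = (empty)
pos 12: push '('; stack = (
pos 13: ')' matches '('; pop; stack = (empty)
pos 14: push '['; stack = [
pos 15: ']' matches '['; pop; stack = (empty)
pos 16: push '{'; stack = {
pos 17: '}' matches '{'; pop; stack = (empty)
pos 18: push '{'; stack = {
pos 19: '}' matches '{'; pop; stack = (empty)
pos 20: push '['; stack = [
pos 21: push '['; stack = [[
pos 22: ']' matches '['; pop; stack = [
pos 23: ']' matches '['; pop; stack = (empty)
pos 24: push '['; stack = [
pos 25: ']' matches '['; pop; stack = (empty)
end: stack empty → VALID
Verdict: properly nested → yes

Answer: yes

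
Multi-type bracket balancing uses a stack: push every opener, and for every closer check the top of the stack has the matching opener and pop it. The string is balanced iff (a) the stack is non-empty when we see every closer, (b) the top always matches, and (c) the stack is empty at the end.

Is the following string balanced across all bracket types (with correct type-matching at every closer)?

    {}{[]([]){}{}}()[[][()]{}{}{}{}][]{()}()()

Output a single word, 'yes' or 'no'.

pos 0: push '{'; stack = {
pos 1: '}' matches '{'; pop; stack = (empty)
pos 2: push '{'; stack = {
pos 3: push '['; stack = {[
pos 4: ']' matches '['; pop; stack = {
pos 5: push '('; stack = {(
pos 6: push '['; stack = {([
pos 7: ']' matches '['; pop; stack = {(
pos 8: ')' matches '('; pop; stack = {
pos 9: push '{'; stack = {{
pos 10: '}' matches '{'; pop; stack = {
pos 11: push '{'; stack = {{
pos 12: '}' matches '{'; pop; stack = {
pos 13: '}' matches '{'; pop; stack = (empty)
pos 14: push '('; stack = (
pos 15: ')' matches '('; pop; stack = (empty)
pos 16: push '['; stack = [
pos 17: push '['; stack = [[
pos 18: ']' matches '['; pop; stack = [
pos 19: push '['; stack = [[
pos 20: push '('; stack = [[(
pos 21: ')' matches '('; pop; stack = [[
pos 22: ']' matches '['; pop; stack = [
pos 23: push '{'; stack = [{
pos 24: '}' matches '{'; pop; stack = [
pos 25: push '{'; stack = [{
pos 26: '}' matches '{'; pop; stack = [
pos 27: push '{'; stack = [{
pos 28: '}' matches '{'; pop; stack = [
pos 29: push '{'; stack = [{
pos 30: '}' matches '{'; pop; stack = [
pos 31: ']' matches '['; pop; stack = (empty)
pos 32: push '['; stack = [
pos 33: ']' matches '['; pop; stack = (empty)
pos 34: push '{'; stack = {
pos 35: push '('; stack = {(
pos 36: ')' matches '('; pop; stack = {
pos 37: '}' matches '{'; pop; stack = (empty)
pos 38: push '('; stack = (
pos 39: ')' matches '('; pop; stack = (empty)
pos 40: push '('; stack = (
pos 41: ')' matches '('; pop; stack = (empty)
end: stack empty → VALID
Verdict: properly nested → yes

Answer: yes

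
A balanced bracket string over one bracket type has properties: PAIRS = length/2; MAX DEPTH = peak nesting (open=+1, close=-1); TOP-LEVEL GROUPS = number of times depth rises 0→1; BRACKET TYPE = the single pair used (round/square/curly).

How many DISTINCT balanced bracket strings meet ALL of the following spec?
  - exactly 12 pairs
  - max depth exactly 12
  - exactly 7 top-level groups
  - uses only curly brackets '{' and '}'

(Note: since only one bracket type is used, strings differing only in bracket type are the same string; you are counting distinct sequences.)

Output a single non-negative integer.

Answer: 0

Derivation:
Spec: pairs=12 depth=12 groups=7
Count(depth <= 12) = 2548
Count(depth <= 11) = 2548
Count(depth == 12) = 2548 - 2548 = 0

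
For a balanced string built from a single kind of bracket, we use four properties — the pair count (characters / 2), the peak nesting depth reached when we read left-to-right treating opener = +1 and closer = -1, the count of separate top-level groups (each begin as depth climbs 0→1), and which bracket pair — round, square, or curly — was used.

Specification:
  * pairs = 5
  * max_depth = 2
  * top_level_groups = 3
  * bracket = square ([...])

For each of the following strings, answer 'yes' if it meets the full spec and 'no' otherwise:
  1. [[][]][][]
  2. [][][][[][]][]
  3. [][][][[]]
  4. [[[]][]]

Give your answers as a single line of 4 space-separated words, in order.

Answer: yes no no no

Derivation:
String 1 '[[][]][][]': depth seq [1 2 1 2 1 0 1 0 1 0]
  -> pairs=5 depth=2 groups=3 -> yes
String 2 '[][][][[][]][]': depth seq [1 0 1 0 1 0 1 2 1 2 1 0 1 0]
  -> pairs=7 depth=2 groups=5 -> no
String 3 '[][][][[]]': depth seq [1 0 1 0 1 0 1 2 1 0]
  -> pairs=5 depth=2 groups=4 -> no
String 4 '[[[]][]]': depth seq [1 2 3 2 1 2 1 0]
  -> pairs=4 depth=3 groups=1 -> no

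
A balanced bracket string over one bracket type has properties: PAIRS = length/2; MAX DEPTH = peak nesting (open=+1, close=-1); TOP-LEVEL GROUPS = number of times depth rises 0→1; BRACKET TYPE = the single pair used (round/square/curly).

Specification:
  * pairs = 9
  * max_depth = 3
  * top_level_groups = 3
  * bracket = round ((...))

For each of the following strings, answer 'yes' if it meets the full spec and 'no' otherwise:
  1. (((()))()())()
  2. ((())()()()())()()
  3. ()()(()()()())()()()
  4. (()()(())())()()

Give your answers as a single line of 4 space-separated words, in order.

Answer: no yes no no

Derivation:
String 1 '(((()))()())()': depth seq [1 2 3 4 3 2 1 2 1 2 1 0 1 0]
  -> pairs=7 depth=4 groups=2 -> no
String 2 '((())()()()())()()': depth seq [1 2 3 2 1 2 1 2 1 2 1 2 1 0 1 0 1 0]
  -> pairs=9 depth=3 groups=3 -> yes
String 3 '()()(()()()())()()()': depth seq [1 0 1 0 1 2 1 2 1 2 1 2 1 0 1 0 1 0 1 0]
  -> pairs=10 depth=2 groups=6 -> no
String 4 '(()()(())())()()': depth seq [1 2 1 2 1 2 3 2 1 2 1 0 1 0 1 0]
  -> pairs=8 depth=3 groups=3 -> no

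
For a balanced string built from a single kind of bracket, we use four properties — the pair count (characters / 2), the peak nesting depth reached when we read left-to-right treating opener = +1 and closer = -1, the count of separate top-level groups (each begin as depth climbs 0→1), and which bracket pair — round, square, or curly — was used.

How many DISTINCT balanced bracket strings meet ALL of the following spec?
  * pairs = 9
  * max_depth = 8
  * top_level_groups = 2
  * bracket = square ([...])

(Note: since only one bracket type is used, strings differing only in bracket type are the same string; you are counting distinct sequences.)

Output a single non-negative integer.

Spec: pairs=9 depth=8 groups=2
Count(depth <= 8) = 1430
Count(depth <= 7) = 1428
Count(depth == 8) = 1430 - 1428 = 2

Answer: 2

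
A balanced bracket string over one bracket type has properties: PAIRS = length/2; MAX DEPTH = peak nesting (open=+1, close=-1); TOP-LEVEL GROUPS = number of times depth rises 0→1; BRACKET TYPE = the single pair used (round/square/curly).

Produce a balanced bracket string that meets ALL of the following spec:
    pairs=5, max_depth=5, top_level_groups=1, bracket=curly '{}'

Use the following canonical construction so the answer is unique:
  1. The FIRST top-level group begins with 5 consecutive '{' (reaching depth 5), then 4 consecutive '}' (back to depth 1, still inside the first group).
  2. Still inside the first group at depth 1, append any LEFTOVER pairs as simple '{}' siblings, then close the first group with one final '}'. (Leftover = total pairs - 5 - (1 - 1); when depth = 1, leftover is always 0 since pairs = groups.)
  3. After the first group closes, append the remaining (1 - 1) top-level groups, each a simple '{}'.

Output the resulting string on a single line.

Answer: {{{{{}}}}}

Derivation:
Spec: pairs=5 depth=5 groups=1
Leftover pairs = 5 - 5 - (1-1) = 0
First group: deep chain of depth 5 + 0 sibling pairs
Remaining 0 groups: simple '{}' each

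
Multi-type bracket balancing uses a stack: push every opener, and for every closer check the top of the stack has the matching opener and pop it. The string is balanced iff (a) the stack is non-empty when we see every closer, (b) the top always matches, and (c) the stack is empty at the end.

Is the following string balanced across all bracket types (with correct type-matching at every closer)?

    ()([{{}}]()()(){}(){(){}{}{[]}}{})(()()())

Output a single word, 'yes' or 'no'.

pos 0: push '('; stack = (
pos 1: ')' matches '('; pop; stack = (empty)
pos 2: push '('; stack = (
pos 3: push '['; stack = ([
pos 4: push '{'; stack = ([{
pos 5: push '{'; stack = ([{{
pos 6: '}' matches '{'; pop; stack = ([{
pos 7: '}' matches '{'; pop; stack = ([
pos 8: ']' matches '['; pop; stack = (
pos 9: push '('; stack = ((
pos 10: ')' matches '('; pop; stack = (
pos 11: push '('; stack = ((
pos 12: ')' matches '('; pop; stack = (
pos 13: push '('; stack = ((
pos 14: ')' matches '('; pop; stack = (
pos 15: push '{'; stack = ({
pos 16: '}' matches '{'; pop; stack = (
pos 17: push '('; stack = ((
pos 18: ')' matches '('; pop; stack = (
pos 19: push '{'; stack = ({
pos 20: push '('; stack = ({(
pos 21: ')' matches '('; pop; stack = ({
pos 22: push '{'; stack = ({{
pos 23: '}' matches '{'; pop; stack = ({
pos 24: push '{'; stack = ({{
pos 25: '}' matches '{'; pop; stack = ({
pos 26: push '{'; stack = ({{
pos 27: push '['; stack = ({{[
pos 28: ']' matches '['; pop; stack = ({{
pos 29: '}' matches '{'; pop; stack = ({
pos 30: '}' matches '{'; pop; stack = (
pos 31: push '{'; stack = ({
pos 32: '}' matches '{'; pop; stack = (
pos 33: ')' matches '('; pop; stack = (empty)
pos 34: push '('; stack = (
pos 35: push '('; stack = ((
pos 36: ')' matches '('; pop; stack = (
pos 37: push '('; stack = ((
pos 38: ')' matches '('; pop; stack = (
pos 39: push '('; stack = ((
pos 40: ')' matches '('; pop; stack = (
pos 41: ')' matches '('; pop; stack = (empty)
end: stack empty → VALID
Verdict: properly nested → yes

Answer: yes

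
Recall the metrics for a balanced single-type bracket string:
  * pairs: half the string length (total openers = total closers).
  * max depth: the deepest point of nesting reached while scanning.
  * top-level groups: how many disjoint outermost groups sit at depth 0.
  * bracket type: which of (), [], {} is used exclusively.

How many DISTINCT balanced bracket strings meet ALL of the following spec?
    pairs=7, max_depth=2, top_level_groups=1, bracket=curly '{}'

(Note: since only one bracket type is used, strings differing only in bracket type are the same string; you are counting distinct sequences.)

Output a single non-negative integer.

Spec: pairs=7 depth=2 groups=1
Count(depth <= 2) = 1
Count(depth <= 1) = 0
Count(depth == 2) = 1 - 0 = 1

Answer: 1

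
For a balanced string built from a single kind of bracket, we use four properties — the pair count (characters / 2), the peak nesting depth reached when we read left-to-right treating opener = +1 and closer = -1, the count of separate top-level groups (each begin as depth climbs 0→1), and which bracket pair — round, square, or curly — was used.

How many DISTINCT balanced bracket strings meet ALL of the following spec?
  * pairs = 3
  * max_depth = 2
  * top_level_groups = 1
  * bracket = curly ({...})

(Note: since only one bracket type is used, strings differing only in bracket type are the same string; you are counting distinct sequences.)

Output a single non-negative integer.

Spec: pairs=3 depth=2 groups=1
Count(depth <= 2) = 1
Count(depth <= 1) = 0
Count(depth == 2) = 1 - 0 = 1

Answer: 1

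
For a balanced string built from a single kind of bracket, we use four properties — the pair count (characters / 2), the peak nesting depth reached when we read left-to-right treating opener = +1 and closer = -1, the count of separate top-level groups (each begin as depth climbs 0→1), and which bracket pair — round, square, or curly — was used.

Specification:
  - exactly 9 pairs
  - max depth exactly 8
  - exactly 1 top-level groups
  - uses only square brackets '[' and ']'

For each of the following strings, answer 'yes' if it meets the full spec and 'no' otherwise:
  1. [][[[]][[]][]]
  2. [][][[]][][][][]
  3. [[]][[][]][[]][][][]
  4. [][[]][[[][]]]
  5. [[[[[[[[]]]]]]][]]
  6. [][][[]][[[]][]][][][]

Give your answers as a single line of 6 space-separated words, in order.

String 1 '[][[[]][[]][]]': depth seq [1 0 1 2 3 2 1 2 3 2 1 2 1 0]
  -> pairs=7 depth=3 groups=2 -> no
String 2 '[][][[]][][][][]': depth seq [1 0 1 0 1 2 1 0 1 0 1 0 1 0 1 0]
  -> pairs=8 depth=2 groups=7 -> no
String 3 '[[]][[][]][[]][][][]': depth seq [1 2 1 0 1 2 1 2 1 0 1 2 1 0 1 0 1 0 1 0]
  -> pairs=10 depth=2 groups=6 -> no
String 4 '[][[]][[[][]]]': depth seq [1 0 1 2 1 0 1 2 3 2 3 2 1 0]
  -> pairs=7 depth=3 groups=3 -> no
String 5 '[[[[[[[[]]]]]]][]]': depth seq [1 2 3 4 5 6 7 8 7 6 5 4 3 2 1 2 1 0]
  -> pairs=9 depth=8 groups=1 -> yes
String 6 '[][][[]][[[]][]][][][]': depth seq [1 0 1 0 1 2 1 0 1 2 3 2 1 2 1 0 1 0 1 0 1 0]
  -> pairs=11 depth=3 groups=7 -> no

Answer: no no no no yes no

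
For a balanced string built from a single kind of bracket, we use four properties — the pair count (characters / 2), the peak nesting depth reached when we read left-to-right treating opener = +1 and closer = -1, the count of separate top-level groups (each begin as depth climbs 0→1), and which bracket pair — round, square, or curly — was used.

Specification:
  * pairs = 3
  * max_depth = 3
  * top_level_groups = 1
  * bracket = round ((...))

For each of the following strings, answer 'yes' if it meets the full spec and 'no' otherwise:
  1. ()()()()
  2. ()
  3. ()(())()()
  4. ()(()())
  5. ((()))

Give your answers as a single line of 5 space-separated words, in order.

String 1 '()()()()': depth seq [1 0 1 0 1 0 1 0]
  -> pairs=4 depth=1 groups=4 -> no
String 2 '()': depth seq [1 0]
  -> pairs=1 depth=1 groups=1 -> no
String 3 '()(())()()': depth seq [1 0 1 2 1 0 1 0 1 0]
  -> pairs=5 depth=2 groups=4 -> no
String 4 '()(()())': depth seq [1 0 1 2 1 2 1 0]
  -> pairs=4 depth=2 groups=2 -> no
String 5 '((()))': depth seq [1 2 3 2 1 0]
  -> pairs=3 depth=3 groups=1 -> yes

Answer: no no no no yes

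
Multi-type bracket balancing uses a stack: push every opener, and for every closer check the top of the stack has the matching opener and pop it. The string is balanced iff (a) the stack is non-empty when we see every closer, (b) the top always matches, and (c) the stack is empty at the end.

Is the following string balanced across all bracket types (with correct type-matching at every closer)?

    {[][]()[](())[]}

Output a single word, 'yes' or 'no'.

pos 0: push '{'; stack = {
pos 1: push '['; stack = {[
pos 2: ']' matches '['; pop; stack = {
pos 3: push '['; stack = {[
pos 4: ']' matches '['; pop; stack = {
pos 5: push '('; stack = {(
pos 6: ')' matches '('; pop; stack = {
pos 7: push '['; stack = {[
pos 8: ']' matches '['; pop; stack = {
pos 9: push '('; stack = {(
pos 10: push '('; stack = {((
pos 11: ')' matches '('; pop; stack = {(
pos 12: ')' matches '('; pop; stack = {
pos 13: push '['; stack = {[
pos 14: ']' matches '['; pop; stack = {
pos 15: '}' matches '{'; pop; stack = (empty)
end: stack empty → VALID
Verdict: properly nested → yes

Answer: yes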